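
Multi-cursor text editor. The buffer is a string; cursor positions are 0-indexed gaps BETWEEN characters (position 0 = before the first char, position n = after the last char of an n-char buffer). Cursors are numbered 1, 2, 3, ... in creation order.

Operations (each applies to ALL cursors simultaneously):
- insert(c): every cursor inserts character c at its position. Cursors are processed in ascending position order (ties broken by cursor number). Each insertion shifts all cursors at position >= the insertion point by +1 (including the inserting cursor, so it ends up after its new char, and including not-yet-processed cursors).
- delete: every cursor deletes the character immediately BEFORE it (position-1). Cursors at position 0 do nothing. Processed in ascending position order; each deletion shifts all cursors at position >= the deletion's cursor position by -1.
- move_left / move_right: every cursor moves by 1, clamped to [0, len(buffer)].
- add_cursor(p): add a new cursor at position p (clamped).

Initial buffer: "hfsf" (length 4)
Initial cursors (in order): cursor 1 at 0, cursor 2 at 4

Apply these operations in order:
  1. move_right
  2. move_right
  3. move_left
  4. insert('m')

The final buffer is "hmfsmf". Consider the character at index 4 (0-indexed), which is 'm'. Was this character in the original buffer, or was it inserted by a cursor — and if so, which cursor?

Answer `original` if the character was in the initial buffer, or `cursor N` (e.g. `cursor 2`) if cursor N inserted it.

After op 1 (move_right): buffer="hfsf" (len 4), cursors c1@1 c2@4, authorship ....
After op 2 (move_right): buffer="hfsf" (len 4), cursors c1@2 c2@4, authorship ....
After op 3 (move_left): buffer="hfsf" (len 4), cursors c1@1 c2@3, authorship ....
After op 4 (insert('m')): buffer="hmfsmf" (len 6), cursors c1@2 c2@5, authorship .1..2.
Authorship (.=original, N=cursor N): . 1 . . 2 .
Index 4: author = 2

Answer: cursor 2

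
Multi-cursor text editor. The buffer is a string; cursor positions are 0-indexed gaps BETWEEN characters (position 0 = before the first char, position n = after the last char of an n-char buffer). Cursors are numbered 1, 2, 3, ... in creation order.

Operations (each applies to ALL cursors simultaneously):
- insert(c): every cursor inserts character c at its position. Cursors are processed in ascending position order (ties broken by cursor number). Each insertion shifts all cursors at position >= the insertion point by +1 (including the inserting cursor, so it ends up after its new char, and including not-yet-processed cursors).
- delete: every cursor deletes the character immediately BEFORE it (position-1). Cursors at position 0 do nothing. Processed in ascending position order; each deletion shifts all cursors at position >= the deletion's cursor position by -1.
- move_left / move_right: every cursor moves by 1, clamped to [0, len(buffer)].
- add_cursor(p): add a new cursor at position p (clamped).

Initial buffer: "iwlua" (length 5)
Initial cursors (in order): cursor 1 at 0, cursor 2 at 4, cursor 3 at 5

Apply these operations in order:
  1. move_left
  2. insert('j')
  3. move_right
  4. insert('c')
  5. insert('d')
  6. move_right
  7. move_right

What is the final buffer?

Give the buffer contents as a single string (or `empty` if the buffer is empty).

Answer: jicdwljucdjacd

Derivation:
After op 1 (move_left): buffer="iwlua" (len 5), cursors c1@0 c2@3 c3@4, authorship .....
After op 2 (insert('j')): buffer="jiwljuja" (len 8), cursors c1@1 c2@5 c3@7, authorship 1...2.3.
After op 3 (move_right): buffer="jiwljuja" (len 8), cursors c1@2 c2@6 c3@8, authorship 1...2.3.
After op 4 (insert('c')): buffer="jicwljucjac" (len 11), cursors c1@3 c2@8 c3@11, authorship 1.1..2.23.3
After op 5 (insert('d')): buffer="jicdwljucdjacd" (len 14), cursors c1@4 c2@10 c3@14, authorship 1.11..2.223.33
After op 6 (move_right): buffer="jicdwljucdjacd" (len 14), cursors c1@5 c2@11 c3@14, authorship 1.11..2.223.33
After op 7 (move_right): buffer="jicdwljucdjacd" (len 14), cursors c1@6 c2@12 c3@14, authorship 1.11..2.223.33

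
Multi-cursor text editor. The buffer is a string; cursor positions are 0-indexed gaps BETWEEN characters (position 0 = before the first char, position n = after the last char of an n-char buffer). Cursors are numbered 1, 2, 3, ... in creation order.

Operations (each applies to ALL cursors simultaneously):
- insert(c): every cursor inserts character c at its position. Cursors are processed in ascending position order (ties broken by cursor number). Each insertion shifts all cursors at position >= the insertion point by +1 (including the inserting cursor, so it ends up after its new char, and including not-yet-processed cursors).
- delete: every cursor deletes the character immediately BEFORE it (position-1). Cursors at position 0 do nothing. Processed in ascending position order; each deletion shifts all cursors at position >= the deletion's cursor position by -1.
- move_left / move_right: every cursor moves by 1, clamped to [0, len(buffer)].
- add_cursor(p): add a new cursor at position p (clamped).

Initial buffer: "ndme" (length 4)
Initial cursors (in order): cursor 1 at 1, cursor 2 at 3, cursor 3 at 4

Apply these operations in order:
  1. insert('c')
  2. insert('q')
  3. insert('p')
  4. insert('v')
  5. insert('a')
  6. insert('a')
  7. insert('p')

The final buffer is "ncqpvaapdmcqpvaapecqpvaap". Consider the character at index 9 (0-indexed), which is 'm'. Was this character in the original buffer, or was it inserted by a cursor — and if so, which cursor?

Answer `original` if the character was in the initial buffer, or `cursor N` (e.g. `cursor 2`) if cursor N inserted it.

After op 1 (insert('c')): buffer="ncdmcec" (len 7), cursors c1@2 c2@5 c3@7, authorship .1..2.3
After op 2 (insert('q')): buffer="ncqdmcqecq" (len 10), cursors c1@3 c2@7 c3@10, authorship .11..22.33
After op 3 (insert('p')): buffer="ncqpdmcqpecqp" (len 13), cursors c1@4 c2@9 c3@13, authorship .111..222.333
After op 4 (insert('v')): buffer="ncqpvdmcqpvecqpv" (len 16), cursors c1@5 c2@11 c3@16, authorship .1111..2222.3333
After op 5 (insert('a')): buffer="ncqpvadmcqpvaecqpva" (len 19), cursors c1@6 c2@13 c3@19, authorship .11111..22222.33333
After op 6 (insert('a')): buffer="ncqpvaadmcqpvaaecqpvaa" (len 22), cursors c1@7 c2@15 c3@22, authorship .111111..222222.333333
After op 7 (insert('p')): buffer="ncqpvaapdmcqpvaapecqpvaap" (len 25), cursors c1@8 c2@17 c3@25, authorship .1111111..2222222.3333333
Authorship (.=original, N=cursor N): . 1 1 1 1 1 1 1 . . 2 2 2 2 2 2 2 . 3 3 3 3 3 3 3
Index 9: author = original

Answer: original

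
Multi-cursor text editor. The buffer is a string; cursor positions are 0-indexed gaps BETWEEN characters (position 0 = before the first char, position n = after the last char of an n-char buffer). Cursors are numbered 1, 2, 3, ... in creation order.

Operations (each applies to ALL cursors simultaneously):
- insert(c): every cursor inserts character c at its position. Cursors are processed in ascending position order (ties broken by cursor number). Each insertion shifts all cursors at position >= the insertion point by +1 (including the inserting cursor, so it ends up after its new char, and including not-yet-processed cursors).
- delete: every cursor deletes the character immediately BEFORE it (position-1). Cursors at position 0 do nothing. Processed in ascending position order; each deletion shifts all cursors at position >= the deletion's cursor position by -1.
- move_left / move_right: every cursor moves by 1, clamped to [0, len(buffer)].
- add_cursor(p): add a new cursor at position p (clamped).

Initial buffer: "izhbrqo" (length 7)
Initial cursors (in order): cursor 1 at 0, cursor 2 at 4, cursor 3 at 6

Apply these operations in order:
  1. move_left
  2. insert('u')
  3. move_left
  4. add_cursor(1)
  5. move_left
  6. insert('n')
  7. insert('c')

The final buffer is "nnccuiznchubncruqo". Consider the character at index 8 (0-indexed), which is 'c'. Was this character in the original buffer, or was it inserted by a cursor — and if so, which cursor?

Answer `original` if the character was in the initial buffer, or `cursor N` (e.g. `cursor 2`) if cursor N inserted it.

Answer: cursor 2

Derivation:
After op 1 (move_left): buffer="izhbrqo" (len 7), cursors c1@0 c2@3 c3@5, authorship .......
After op 2 (insert('u')): buffer="uizhubruqo" (len 10), cursors c1@1 c2@5 c3@8, authorship 1...2..3..
After op 3 (move_left): buffer="uizhubruqo" (len 10), cursors c1@0 c2@4 c3@7, authorship 1...2..3..
After op 4 (add_cursor(1)): buffer="uizhubruqo" (len 10), cursors c1@0 c4@1 c2@4 c3@7, authorship 1...2..3..
After op 5 (move_left): buffer="uizhubruqo" (len 10), cursors c1@0 c4@0 c2@3 c3@6, authorship 1...2..3..
After op 6 (insert('n')): buffer="nnuiznhubnruqo" (len 14), cursors c1@2 c4@2 c2@6 c3@10, authorship 141..2.2.3.3..
After op 7 (insert('c')): buffer="nnccuiznchubncruqo" (len 18), cursors c1@4 c4@4 c2@9 c3@14, authorship 14141..22.2.33.3..
Authorship (.=original, N=cursor N): 1 4 1 4 1 . . 2 2 . 2 . 3 3 . 3 . .
Index 8: author = 2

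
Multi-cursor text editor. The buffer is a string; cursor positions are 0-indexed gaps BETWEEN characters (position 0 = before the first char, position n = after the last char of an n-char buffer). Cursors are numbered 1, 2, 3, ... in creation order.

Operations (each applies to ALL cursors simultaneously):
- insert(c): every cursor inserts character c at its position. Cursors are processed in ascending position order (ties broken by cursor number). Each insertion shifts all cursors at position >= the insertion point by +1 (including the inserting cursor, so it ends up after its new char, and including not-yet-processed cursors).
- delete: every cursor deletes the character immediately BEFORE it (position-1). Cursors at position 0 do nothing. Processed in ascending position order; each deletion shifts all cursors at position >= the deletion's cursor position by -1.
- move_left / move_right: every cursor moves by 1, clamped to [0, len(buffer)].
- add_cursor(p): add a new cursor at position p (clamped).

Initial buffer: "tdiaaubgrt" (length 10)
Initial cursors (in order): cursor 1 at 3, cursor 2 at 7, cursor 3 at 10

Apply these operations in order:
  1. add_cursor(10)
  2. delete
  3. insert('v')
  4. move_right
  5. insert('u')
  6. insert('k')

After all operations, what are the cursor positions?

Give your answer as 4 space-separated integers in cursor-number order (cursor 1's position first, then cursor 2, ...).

After op 1 (add_cursor(10)): buffer="tdiaaubgrt" (len 10), cursors c1@3 c2@7 c3@10 c4@10, authorship ..........
After op 2 (delete): buffer="tdaaug" (len 6), cursors c1@2 c2@5 c3@6 c4@6, authorship ......
After op 3 (insert('v')): buffer="tdvaauvgvv" (len 10), cursors c1@3 c2@7 c3@10 c4@10, authorship ..1...2.34
After op 4 (move_right): buffer="tdvaauvgvv" (len 10), cursors c1@4 c2@8 c3@10 c4@10, authorship ..1...2.34
After op 5 (insert('u')): buffer="tdvauauvguvvuu" (len 14), cursors c1@5 c2@10 c3@14 c4@14, authorship ..1.1..2.23434
After op 6 (insert('k')): buffer="tdvaukauvgukvvuukk" (len 18), cursors c1@6 c2@12 c3@18 c4@18, authorship ..1.11..2.22343434

Answer: 6 12 18 18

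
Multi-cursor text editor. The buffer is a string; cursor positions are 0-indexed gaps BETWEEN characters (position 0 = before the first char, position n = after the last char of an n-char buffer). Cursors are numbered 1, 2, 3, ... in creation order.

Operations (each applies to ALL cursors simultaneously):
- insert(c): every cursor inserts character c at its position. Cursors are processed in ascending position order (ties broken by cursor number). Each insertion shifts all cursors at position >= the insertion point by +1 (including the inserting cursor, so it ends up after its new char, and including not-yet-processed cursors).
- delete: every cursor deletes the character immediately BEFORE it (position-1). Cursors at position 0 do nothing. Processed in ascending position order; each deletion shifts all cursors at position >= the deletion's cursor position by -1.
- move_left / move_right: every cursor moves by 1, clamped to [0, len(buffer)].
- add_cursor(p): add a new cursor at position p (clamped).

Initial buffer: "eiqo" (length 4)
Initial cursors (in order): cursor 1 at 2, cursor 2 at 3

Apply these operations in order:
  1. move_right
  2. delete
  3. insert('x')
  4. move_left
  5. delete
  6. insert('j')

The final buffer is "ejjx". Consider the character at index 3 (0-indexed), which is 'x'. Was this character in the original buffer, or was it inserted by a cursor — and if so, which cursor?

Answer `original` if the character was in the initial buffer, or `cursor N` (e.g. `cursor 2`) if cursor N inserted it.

After op 1 (move_right): buffer="eiqo" (len 4), cursors c1@3 c2@4, authorship ....
After op 2 (delete): buffer="ei" (len 2), cursors c1@2 c2@2, authorship ..
After op 3 (insert('x')): buffer="eixx" (len 4), cursors c1@4 c2@4, authorship ..12
After op 4 (move_left): buffer="eixx" (len 4), cursors c1@3 c2@3, authorship ..12
After op 5 (delete): buffer="ex" (len 2), cursors c1@1 c2@1, authorship .2
After op 6 (insert('j')): buffer="ejjx" (len 4), cursors c1@3 c2@3, authorship .122
Authorship (.=original, N=cursor N): . 1 2 2
Index 3: author = 2

Answer: cursor 2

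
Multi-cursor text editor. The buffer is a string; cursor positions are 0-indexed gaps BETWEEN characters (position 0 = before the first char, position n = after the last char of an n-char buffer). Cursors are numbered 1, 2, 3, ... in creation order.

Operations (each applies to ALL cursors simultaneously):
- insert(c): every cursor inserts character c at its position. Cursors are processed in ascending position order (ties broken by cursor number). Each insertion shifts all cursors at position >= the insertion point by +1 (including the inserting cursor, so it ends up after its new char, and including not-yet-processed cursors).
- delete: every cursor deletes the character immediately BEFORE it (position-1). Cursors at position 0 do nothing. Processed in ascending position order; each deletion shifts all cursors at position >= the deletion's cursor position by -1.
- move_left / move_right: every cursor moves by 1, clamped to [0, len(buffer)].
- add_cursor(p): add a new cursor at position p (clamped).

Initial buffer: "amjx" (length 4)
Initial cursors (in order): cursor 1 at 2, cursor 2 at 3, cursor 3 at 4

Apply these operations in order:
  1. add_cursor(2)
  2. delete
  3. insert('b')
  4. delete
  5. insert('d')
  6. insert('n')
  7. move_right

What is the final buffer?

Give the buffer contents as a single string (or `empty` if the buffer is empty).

After op 1 (add_cursor(2)): buffer="amjx" (len 4), cursors c1@2 c4@2 c2@3 c3@4, authorship ....
After op 2 (delete): buffer="" (len 0), cursors c1@0 c2@0 c3@0 c4@0, authorship 
After op 3 (insert('b')): buffer="bbbb" (len 4), cursors c1@4 c2@4 c3@4 c4@4, authorship 1234
After op 4 (delete): buffer="" (len 0), cursors c1@0 c2@0 c3@0 c4@0, authorship 
After op 5 (insert('d')): buffer="dddd" (len 4), cursors c1@4 c2@4 c3@4 c4@4, authorship 1234
After op 6 (insert('n')): buffer="ddddnnnn" (len 8), cursors c1@8 c2@8 c3@8 c4@8, authorship 12341234
After op 7 (move_right): buffer="ddddnnnn" (len 8), cursors c1@8 c2@8 c3@8 c4@8, authorship 12341234

Answer: ddddnnnn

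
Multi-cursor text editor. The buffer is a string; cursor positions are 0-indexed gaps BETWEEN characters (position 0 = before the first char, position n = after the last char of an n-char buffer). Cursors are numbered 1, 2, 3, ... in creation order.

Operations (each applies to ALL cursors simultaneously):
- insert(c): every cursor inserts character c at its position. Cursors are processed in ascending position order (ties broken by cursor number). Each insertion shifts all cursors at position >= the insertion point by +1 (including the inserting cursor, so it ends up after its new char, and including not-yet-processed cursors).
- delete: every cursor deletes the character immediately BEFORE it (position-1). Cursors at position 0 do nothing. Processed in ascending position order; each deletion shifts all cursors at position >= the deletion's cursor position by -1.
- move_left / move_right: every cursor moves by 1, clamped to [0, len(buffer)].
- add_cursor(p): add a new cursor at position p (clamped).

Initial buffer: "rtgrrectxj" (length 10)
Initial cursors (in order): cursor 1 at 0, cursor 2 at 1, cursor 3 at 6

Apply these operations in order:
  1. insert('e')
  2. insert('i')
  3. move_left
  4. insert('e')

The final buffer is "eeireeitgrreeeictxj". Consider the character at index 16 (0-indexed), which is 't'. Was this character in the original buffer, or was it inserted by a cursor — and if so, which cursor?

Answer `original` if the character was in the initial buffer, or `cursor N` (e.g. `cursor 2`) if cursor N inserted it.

Answer: original

Derivation:
After op 1 (insert('e')): buffer="eretgrreectxj" (len 13), cursors c1@1 c2@3 c3@9, authorship 1.2.....3....
After op 2 (insert('i')): buffer="eireitgrreeictxj" (len 16), cursors c1@2 c2@5 c3@12, authorship 11.22.....33....
After op 3 (move_left): buffer="eireitgrreeictxj" (len 16), cursors c1@1 c2@4 c3@11, authorship 11.22.....33....
After op 4 (insert('e')): buffer="eeireeitgrreeeictxj" (len 19), cursors c1@2 c2@6 c3@14, authorship 111.222.....333....
Authorship (.=original, N=cursor N): 1 1 1 . 2 2 2 . . . . . 3 3 3 . . . .
Index 16: author = original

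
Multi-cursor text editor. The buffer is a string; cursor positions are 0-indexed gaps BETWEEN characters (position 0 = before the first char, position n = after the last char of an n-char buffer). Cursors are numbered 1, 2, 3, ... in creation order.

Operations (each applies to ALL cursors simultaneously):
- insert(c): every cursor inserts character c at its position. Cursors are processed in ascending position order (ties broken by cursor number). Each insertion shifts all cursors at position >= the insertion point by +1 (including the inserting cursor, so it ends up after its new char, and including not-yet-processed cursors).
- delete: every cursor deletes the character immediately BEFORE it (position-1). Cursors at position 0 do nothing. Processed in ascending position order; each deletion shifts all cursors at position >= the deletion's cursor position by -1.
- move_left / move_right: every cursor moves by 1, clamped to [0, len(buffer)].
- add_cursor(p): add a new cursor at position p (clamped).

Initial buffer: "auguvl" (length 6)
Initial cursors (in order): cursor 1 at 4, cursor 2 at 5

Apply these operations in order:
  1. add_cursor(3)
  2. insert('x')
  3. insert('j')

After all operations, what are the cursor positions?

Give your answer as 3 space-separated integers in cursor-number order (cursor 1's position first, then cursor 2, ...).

Answer: 8 11 5

Derivation:
After op 1 (add_cursor(3)): buffer="auguvl" (len 6), cursors c3@3 c1@4 c2@5, authorship ......
After op 2 (insert('x')): buffer="augxuxvxl" (len 9), cursors c3@4 c1@6 c2@8, authorship ...3.1.2.
After op 3 (insert('j')): buffer="augxjuxjvxjl" (len 12), cursors c3@5 c1@8 c2@11, authorship ...33.11.22.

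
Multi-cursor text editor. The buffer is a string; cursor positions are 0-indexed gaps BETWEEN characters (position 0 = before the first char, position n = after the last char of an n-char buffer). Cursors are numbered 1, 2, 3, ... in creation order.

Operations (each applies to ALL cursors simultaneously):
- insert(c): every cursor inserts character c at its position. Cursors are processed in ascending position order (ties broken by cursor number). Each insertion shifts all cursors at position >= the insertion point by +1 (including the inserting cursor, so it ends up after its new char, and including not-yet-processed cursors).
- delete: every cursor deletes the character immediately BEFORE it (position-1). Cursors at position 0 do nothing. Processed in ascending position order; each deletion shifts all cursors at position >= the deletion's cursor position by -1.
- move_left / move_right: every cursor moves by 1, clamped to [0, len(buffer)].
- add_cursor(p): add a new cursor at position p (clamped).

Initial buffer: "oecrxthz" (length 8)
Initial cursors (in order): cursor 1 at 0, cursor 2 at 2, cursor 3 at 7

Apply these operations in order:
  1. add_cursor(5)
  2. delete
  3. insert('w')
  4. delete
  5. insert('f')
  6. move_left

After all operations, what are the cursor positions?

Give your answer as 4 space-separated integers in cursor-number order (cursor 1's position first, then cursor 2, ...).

After op 1 (add_cursor(5)): buffer="oecrxthz" (len 8), cursors c1@0 c2@2 c4@5 c3@7, authorship ........
After op 2 (delete): buffer="ocrtz" (len 5), cursors c1@0 c2@1 c4@3 c3@4, authorship .....
After op 3 (insert('w')): buffer="wowcrwtwz" (len 9), cursors c1@1 c2@3 c4@6 c3@8, authorship 1.2..4.3.
After op 4 (delete): buffer="ocrtz" (len 5), cursors c1@0 c2@1 c4@3 c3@4, authorship .....
After op 5 (insert('f')): buffer="fofcrftfz" (len 9), cursors c1@1 c2@3 c4@6 c3@8, authorship 1.2..4.3.
After op 6 (move_left): buffer="fofcrftfz" (len 9), cursors c1@0 c2@2 c4@5 c3@7, authorship 1.2..4.3.

Answer: 0 2 7 5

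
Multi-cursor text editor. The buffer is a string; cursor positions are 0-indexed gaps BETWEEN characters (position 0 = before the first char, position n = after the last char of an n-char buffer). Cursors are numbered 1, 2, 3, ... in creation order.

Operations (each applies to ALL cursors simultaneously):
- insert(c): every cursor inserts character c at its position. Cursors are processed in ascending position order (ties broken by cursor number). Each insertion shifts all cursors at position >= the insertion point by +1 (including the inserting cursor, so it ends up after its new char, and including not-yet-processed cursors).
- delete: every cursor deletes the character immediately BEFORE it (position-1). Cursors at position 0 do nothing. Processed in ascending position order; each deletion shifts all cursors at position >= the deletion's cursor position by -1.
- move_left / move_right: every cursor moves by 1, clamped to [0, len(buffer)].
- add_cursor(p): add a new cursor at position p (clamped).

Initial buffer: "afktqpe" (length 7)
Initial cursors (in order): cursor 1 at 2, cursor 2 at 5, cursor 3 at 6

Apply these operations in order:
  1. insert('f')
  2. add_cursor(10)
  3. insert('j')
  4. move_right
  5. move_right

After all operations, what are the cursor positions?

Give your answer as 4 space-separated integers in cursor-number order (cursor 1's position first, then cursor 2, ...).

After op 1 (insert('f')): buffer="affktqfpfe" (len 10), cursors c1@3 c2@7 c3@9, authorship ..1...2.3.
After op 2 (add_cursor(10)): buffer="affktqfpfe" (len 10), cursors c1@3 c2@7 c3@9 c4@10, authorship ..1...2.3.
After op 3 (insert('j')): buffer="affjktqfjpfjej" (len 14), cursors c1@4 c2@9 c3@12 c4@14, authorship ..11...22.33.4
After op 4 (move_right): buffer="affjktqfjpfjej" (len 14), cursors c1@5 c2@10 c3@13 c4@14, authorship ..11...22.33.4
After op 5 (move_right): buffer="affjktqfjpfjej" (len 14), cursors c1@6 c2@11 c3@14 c4@14, authorship ..11...22.33.4

Answer: 6 11 14 14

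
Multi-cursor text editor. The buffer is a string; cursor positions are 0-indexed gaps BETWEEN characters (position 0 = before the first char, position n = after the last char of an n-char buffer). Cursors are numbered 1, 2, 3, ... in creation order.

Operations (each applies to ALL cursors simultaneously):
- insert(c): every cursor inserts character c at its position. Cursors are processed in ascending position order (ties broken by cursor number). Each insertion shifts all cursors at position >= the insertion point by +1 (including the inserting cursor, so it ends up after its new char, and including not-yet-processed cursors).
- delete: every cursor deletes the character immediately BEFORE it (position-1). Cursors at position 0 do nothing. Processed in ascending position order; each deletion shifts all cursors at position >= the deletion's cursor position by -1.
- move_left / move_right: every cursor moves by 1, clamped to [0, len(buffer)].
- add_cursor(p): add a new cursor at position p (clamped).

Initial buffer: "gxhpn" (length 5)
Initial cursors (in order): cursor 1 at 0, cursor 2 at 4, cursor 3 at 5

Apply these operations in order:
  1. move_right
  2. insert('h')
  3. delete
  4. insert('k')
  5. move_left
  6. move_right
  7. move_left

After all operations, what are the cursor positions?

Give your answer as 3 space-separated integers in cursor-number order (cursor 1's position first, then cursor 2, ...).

After op 1 (move_right): buffer="gxhpn" (len 5), cursors c1@1 c2@5 c3@5, authorship .....
After op 2 (insert('h')): buffer="ghxhpnhh" (len 8), cursors c1@2 c2@8 c3@8, authorship .1....23
After op 3 (delete): buffer="gxhpn" (len 5), cursors c1@1 c2@5 c3@5, authorship .....
After op 4 (insert('k')): buffer="gkxhpnkk" (len 8), cursors c1@2 c2@8 c3@8, authorship .1....23
After op 5 (move_left): buffer="gkxhpnkk" (len 8), cursors c1@1 c2@7 c3@7, authorship .1....23
After op 6 (move_right): buffer="gkxhpnkk" (len 8), cursors c1@2 c2@8 c3@8, authorship .1....23
After op 7 (move_left): buffer="gkxhpnkk" (len 8), cursors c1@1 c2@7 c3@7, authorship .1....23

Answer: 1 7 7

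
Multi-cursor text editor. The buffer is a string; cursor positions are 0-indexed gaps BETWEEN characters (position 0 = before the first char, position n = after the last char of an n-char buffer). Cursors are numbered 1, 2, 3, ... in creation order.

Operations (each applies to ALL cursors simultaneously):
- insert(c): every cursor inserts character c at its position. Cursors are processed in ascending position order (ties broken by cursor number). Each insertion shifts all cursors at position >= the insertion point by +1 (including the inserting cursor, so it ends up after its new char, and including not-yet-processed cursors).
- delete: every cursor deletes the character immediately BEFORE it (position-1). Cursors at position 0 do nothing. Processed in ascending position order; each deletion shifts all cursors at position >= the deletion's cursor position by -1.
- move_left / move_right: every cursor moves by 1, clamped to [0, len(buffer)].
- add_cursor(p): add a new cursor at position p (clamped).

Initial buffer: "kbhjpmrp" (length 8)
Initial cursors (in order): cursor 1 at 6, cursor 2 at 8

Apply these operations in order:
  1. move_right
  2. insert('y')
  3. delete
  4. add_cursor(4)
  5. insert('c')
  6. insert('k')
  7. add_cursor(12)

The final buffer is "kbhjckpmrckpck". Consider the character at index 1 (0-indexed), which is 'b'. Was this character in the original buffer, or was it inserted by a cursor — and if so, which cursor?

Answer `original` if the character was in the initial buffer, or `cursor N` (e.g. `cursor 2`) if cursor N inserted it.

After op 1 (move_right): buffer="kbhjpmrp" (len 8), cursors c1@7 c2@8, authorship ........
After op 2 (insert('y')): buffer="kbhjpmrypy" (len 10), cursors c1@8 c2@10, authorship .......1.2
After op 3 (delete): buffer="kbhjpmrp" (len 8), cursors c1@7 c2@8, authorship ........
After op 4 (add_cursor(4)): buffer="kbhjpmrp" (len 8), cursors c3@4 c1@7 c2@8, authorship ........
After op 5 (insert('c')): buffer="kbhjcpmrcpc" (len 11), cursors c3@5 c1@9 c2@11, authorship ....3...1.2
After op 6 (insert('k')): buffer="kbhjckpmrckpck" (len 14), cursors c3@6 c1@11 c2@14, authorship ....33...11.22
After op 7 (add_cursor(12)): buffer="kbhjckpmrckpck" (len 14), cursors c3@6 c1@11 c4@12 c2@14, authorship ....33...11.22
Authorship (.=original, N=cursor N): . . . . 3 3 . . . 1 1 . 2 2
Index 1: author = original

Answer: original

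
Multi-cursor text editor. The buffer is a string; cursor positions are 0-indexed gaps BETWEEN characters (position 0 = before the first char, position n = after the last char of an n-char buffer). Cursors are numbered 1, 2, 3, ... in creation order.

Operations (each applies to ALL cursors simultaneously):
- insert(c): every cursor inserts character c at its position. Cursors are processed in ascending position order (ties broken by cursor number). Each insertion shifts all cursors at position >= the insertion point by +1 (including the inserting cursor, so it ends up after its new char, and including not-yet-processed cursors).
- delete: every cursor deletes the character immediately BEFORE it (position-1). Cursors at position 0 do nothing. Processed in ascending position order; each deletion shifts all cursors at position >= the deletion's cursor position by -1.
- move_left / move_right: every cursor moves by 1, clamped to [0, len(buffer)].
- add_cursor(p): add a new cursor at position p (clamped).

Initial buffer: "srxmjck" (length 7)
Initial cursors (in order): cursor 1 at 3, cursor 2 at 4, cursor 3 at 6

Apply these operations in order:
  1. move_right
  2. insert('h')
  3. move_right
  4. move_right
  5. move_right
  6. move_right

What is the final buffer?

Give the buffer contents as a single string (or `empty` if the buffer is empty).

Answer: srxmhjhckh

Derivation:
After op 1 (move_right): buffer="srxmjck" (len 7), cursors c1@4 c2@5 c3@7, authorship .......
After op 2 (insert('h')): buffer="srxmhjhckh" (len 10), cursors c1@5 c2@7 c3@10, authorship ....1.2..3
After op 3 (move_right): buffer="srxmhjhckh" (len 10), cursors c1@6 c2@8 c3@10, authorship ....1.2..3
After op 4 (move_right): buffer="srxmhjhckh" (len 10), cursors c1@7 c2@9 c3@10, authorship ....1.2..3
After op 5 (move_right): buffer="srxmhjhckh" (len 10), cursors c1@8 c2@10 c3@10, authorship ....1.2..3
After op 6 (move_right): buffer="srxmhjhckh" (len 10), cursors c1@9 c2@10 c3@10, authorship ....1.2..3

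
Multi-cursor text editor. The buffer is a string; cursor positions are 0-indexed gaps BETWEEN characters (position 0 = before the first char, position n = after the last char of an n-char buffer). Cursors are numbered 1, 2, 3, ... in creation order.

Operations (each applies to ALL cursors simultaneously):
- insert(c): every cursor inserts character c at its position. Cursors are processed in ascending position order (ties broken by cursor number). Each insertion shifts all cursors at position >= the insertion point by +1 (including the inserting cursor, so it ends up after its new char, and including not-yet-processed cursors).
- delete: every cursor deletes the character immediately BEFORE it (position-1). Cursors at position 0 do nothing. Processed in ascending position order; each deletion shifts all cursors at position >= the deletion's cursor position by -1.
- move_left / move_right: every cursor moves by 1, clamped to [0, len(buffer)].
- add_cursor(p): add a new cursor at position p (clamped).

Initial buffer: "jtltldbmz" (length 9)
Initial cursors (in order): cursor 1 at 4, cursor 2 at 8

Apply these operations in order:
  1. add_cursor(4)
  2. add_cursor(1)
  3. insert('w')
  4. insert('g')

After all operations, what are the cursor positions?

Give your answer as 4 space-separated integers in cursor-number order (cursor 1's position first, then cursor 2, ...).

After op 1 (add_cursor(4)): buffer="jtltldbmz" (len 9), cursors c1@4 c3@4 c2@8, authorship .........
After op 2 (add_cursor(1)): buffer="jtltldbmz" (len 9), cursors c4@1 c1@4 c3@4 c2@8, authorship .........
After op 3 (insert('w')): buffer="jwtltwwldbmwz" (len 13), cursors c4@2 c1@7 c3@7 c2@12, authorship .4...13....2.
After op 4 (insert('g')): buffer="jwgtltwwggldbmwgz" (len 17), cursors c4@3 c1@10 c3@10 c2@16, authorship .44...1313....22.

Answer: 10 16 10 3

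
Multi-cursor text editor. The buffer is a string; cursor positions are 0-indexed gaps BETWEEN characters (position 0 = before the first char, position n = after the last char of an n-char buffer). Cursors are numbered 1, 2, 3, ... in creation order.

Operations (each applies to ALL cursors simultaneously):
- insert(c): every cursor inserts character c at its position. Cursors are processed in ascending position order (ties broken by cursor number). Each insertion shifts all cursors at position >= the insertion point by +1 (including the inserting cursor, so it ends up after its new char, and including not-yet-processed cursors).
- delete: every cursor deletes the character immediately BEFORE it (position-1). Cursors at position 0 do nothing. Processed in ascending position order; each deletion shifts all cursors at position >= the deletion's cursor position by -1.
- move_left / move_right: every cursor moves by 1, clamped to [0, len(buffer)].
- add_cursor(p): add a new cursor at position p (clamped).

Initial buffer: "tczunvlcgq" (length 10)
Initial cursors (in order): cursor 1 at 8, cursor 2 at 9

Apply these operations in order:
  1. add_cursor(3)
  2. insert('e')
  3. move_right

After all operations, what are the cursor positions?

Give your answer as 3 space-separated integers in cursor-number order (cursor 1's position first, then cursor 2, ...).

Answer: 11 13 5

Derivation:
After op 1 (add_cursor(3)): buffer="tczunvlcgq" (len 10), cursors c3@3 c1@8 c2@9, authorship ..........
After op 2 (insert('e')): buffer="tczeunvlcegeq" (len 13), cursors c3@4 c1@10 c2@12, authorship ...3.....1.2.
After op 3 (move_right): buffer="tczeunvlcegeq" (len 13), cursors c3@5 c1@11 c2@13, authorship ...3.....1.2.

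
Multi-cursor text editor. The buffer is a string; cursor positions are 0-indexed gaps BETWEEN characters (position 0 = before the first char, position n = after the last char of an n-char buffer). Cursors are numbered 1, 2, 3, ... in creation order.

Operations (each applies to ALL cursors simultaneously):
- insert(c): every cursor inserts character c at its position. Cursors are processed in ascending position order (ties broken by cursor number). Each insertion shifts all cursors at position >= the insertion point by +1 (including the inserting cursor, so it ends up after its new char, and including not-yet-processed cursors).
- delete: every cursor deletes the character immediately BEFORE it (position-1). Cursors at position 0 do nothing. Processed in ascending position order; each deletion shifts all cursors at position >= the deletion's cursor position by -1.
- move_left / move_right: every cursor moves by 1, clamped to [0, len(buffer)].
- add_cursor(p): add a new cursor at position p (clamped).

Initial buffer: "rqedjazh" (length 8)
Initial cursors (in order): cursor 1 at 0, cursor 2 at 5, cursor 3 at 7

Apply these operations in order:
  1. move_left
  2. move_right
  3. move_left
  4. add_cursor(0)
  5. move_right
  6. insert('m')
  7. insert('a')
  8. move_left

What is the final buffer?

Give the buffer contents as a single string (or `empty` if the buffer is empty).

Answer: rmmaaqedjmaazmah

Derivation:
After op 1 (move_left): buffer="rqedjazh" (len 8), cursors c1@0 c2@4 c3@6, authorship ........
After op 2 (move_right): buffer="rqedjazh" (len 8), cursors c1@1 c2@5 c3@7, authorship ........
After op 3 (move_left): buffer="rqedjazh" (len 8), cursors c1@0 c2@4 c3@6, authorship ........
After op 4 (add_cursor(0)): buffer="rqedjazh" (len 8), cursors c1@0 c4@0 c2@4 c3@6, authorship ........
After op 5 (move_right): buffer="rqedjazh" (len 8), cursors c1@1 c4@1 c2@5 c3@7, authorship ........
After op 6 (insert('m')): buffer="rmmqedjmazmh" (len 12), cursors c1@3 c4@3 c2@8 c3@11, authorship .14....2..3.
After op 7 (insert('a')): buffer="rmmaaqedjmaazmah" (len 16), cursors c1@5 c4@5 c2@11 c3@15, authorship .1414....22..33.
After op 8 (move_left): buffer="rmmaaqedjmaazmah" (len 16), cursors c1@4 c4@4 c2@10 c3@14, authorship .1414....22..33.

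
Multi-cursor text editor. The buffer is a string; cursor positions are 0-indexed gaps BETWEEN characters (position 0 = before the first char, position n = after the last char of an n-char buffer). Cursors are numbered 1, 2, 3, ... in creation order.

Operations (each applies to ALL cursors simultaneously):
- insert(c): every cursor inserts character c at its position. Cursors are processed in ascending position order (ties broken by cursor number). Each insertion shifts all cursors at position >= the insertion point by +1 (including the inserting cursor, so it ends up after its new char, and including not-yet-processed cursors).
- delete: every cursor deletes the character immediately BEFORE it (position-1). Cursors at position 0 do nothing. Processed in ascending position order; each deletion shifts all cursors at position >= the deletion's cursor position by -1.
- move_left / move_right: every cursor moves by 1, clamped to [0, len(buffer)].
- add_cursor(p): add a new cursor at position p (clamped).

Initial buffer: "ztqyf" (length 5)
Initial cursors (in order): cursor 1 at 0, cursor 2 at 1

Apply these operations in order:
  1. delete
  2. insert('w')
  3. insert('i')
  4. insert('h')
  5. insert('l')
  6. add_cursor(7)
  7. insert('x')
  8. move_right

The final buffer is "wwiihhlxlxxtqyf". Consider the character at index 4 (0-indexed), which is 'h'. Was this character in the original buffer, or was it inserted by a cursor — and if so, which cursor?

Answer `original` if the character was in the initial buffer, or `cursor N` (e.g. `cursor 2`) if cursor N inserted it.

After op 1 (delete): buffer="tqyf" (len 4), cursors c1@0 c2@0, authorship ....
After op 2 (insert('w')): buffer="wwtqyf" (len 6), cursors c1@2 c2@2, authorship 12....
After op 3 (insert('i')): buffer="wwiitqyf" (len 8), cursors c1@4 c2@4, authorship 1212....
After op 4 (insert('h')): buffer="wwiihhtqyf" (len 10), cursors c1@6 c2@6, authorship 121212....
After op 5 (insert('l')): buffer="wwiihhlltqyf" (len 12), cursors c1@8 c2@8, authorship 12121212....
After op 6 (add_cursor(7)): buffer="wwiihhlltqyf" (len 12), cursors c3@7 c1@8 c2@8, authorship 12121212....
After op 7 (insert('x')): buffer="wwiihhlxlxxtqyf" (len 15), cursors c3@8 c1@11 c2@11, authorship 12121213212....
After op 8 (move_right): buffer="wwiihhlxlxxtqyf" (len 15), cursors c3@9 c1@12 c2@12, authorship 12121213212....
Authorship (.=original, N=cursor N): 1 2 1 2 1 2 1 3 2 1 2 . . . .
Index 4: author = 1

Answer: cursor 1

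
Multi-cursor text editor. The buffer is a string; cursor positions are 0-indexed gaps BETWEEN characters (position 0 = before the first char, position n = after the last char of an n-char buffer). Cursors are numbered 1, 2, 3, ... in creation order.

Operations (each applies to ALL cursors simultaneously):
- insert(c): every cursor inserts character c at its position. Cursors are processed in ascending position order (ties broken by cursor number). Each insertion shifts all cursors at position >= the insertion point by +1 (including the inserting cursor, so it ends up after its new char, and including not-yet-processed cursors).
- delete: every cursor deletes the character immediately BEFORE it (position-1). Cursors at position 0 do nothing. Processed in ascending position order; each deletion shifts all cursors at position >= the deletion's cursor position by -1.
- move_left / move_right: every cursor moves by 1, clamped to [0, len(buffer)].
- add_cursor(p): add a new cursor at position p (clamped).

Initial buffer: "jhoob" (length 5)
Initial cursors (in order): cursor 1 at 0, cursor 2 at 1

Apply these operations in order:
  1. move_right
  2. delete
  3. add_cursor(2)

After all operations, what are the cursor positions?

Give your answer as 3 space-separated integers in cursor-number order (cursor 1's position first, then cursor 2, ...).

After op 1 (move_right): buffer="jhoob" (len 5), cursors c1@1 c2@2, authorship .....
After op 2 (delete): buffer="oob" (len 3), cursors c1@0 c2@0, authorship ...
After op 3 (add_cursor(2)): buffer="oob" (len 3), cursors c1@0 c2@0 c3@2, authorship ...

Answer: 0 0 2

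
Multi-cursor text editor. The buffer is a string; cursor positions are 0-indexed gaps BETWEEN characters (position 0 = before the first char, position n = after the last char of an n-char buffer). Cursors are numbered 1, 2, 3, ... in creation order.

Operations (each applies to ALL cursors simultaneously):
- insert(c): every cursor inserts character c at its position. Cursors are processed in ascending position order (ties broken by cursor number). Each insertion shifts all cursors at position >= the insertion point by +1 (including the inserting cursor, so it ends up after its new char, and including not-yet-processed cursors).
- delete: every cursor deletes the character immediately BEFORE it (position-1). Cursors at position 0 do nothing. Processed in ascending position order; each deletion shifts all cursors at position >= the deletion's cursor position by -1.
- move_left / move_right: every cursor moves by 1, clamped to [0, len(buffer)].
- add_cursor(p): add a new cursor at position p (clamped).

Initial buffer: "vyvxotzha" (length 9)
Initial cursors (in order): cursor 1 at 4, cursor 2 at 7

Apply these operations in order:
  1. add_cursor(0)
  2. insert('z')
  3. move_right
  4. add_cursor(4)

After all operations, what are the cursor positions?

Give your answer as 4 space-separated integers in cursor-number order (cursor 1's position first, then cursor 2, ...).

Answer: 7 11 2 4

Derivation:
After op 1 (add_cursor(0)): buffer="vyvxotzha" (len 9), cursors c3@0 c1@4 c2@7, authorship .........
After op 2 (insert('z')): buffer="zvyvxzotzzha" (len 12), cursors c3@1 c1@6 c2@10, authorship 3....1...2..
After op 3 (move_right): buffer="zvyvxzotzzha" (len 12), cursors c3@2 c1@7 c2@11, authorship 3....1...2..
After op 4 (add_cursor(4)): buffer="zvyvxzotzzha" (len 12), cursors c3@2 c4@4 c1@7 c2@11, authorship 3....1...2..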